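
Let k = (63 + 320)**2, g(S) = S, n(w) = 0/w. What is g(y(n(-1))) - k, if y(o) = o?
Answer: -146689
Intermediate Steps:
n(w) = 0
k = 146689 (k = 383**2 = 146689)
g(y(n(-1))) - k = 0 - 1*146689 = 0 - 146689 = -146689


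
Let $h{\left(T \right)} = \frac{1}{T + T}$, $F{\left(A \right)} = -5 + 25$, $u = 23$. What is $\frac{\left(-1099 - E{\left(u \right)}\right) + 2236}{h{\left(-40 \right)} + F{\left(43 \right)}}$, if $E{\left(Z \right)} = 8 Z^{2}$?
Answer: $- \frac{247600}{1599} \approx -154.85$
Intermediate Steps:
$F{\left(A \right)} = 20$
$h{\left(T \right)} = \frac{1}{2 T}$
$\frac{\left(-1099 - E{\left(u \right)}\right) + 2236}{h{\left(-40 \right)} + F{\left(43 \right)}} = \frac{\left(-1099 - 8 \cdot 23^{2}\right) + 2236}{\frac{1}{2 \left(-40\right)} + 20} = \frac{\left(-1099 - 8 \cdot 529\right) + 2236}{\frac{1}{2} \left(- \frac{1}{40}\right) + 20} = \frac{\left(-1099 - 4232\right) + 2236}{- \frac{1}{80} + 20} = \frac{\left(-1099 - 4232\right) + 2236}{\frac{1599}{80}} = \left(-5331 + 2236\right) \frac{80}{1599} = \left(-3095\right) \frac{80}{1599} = - \frac{247600}{1599}$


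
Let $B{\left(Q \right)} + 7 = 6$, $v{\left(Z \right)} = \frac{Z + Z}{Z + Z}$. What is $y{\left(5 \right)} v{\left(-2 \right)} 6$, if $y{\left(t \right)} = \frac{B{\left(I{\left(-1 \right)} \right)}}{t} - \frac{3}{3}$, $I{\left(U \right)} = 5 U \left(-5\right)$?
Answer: $- \frac{36}{5} \approx -7.2$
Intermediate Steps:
$v{\left(Z \right)} = 1$ ($v{\left(Z \right)} = \frac{2 Z}{2 Z} = 2 Z \frac{1}{2 Z} = 1$)
$I{\left(U \right)} = - 25 U$
$B{\left(Q \right)} = -1$ ($B{\left(Q \right)} = -7 + 6 = -1$)
$y{\left(t \right)} = -1 - \frac{1}{t}$ ($y{\left(t \right)} = - \frac{1}{t} - \frac{3}{3} = - \frac{1}{t} - 1 = -1 - \frac{1}{t}$)
$y{\left(5 \right)} v{\left(-2 \right)} 6 = \frac{-1 - 5}{5} \cdot 1 \cdot 6 = \frac{1}{5} \left(-6\right) 1 \cdot 6 = \left(- \frac{6}{5}\right) 1 \cdot 6 = \left(- \frac{6}{5}\right) 6 = - \frac{36}{5}$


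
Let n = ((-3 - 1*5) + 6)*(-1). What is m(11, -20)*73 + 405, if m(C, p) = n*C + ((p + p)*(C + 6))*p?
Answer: 994811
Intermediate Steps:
n = 2 (n = ((-3 - 5) + 6)*(-1) = (-8 + 6)*(-1) = -2*(-1) = 2)
m(C, p) = 2*C + 2*p**2*(6 + C) (m(C, p) = 2*C + ((p + p)*(C + 6))*p = 2*C + ((2*p)*(6 + C))*p = 2*C + (2*p*(6 + C))*p = 2*C + 2*p**2*(6 + C))
m(11, -20)*73 + 405 = (2*11 + 12*(-20)**2 + 2*11*(-20)**2)*73 + 405 = (22 + 12*400 + 2*11*400)*73 + 405 = (22 + 4800 + 8800)*73 + 405 = 13622*73 + 405 = 994406 + 405 = 994811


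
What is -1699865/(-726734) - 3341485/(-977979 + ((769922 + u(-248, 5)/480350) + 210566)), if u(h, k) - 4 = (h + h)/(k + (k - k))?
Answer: -2911048051424434745/2189646007892558 ≈ -1329.5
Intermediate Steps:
u(h, k) = 4 + 2*h/k (u(h, k) = 4 + (h + h)/(k + (k - k)) = 4 + (2*h)/(k + 0) = 4 + (2*h)/k = 4 + 2*h/k)
-1699865/(-726734) - 3341485/(-977979 + ((769922 + u(-248, 5)/480350) + 210566)) = -1699865/(-726734) - 3341485/(-977979 + ((769922 + (4 + 2*(-248)/5)/480350) + 210566)) = -1699865*(-1/726734) - 3341485/(-977979 + ((769922 + (4 + 2*(-248)*(⅕))*(1/480350)) + 210566)) = 1699865/726734 - 3341485/(-977979 + ((769922 + (4 - 496/5)*(1/480350)) + 210566)) = 1699865/726734 - 3341485/(-977979 + ((769922 - 476/5*1/480350) + 210566)) = 1699865/726734 - 3341485/(-977979 + ((769922 - 238/1200875) + 210566)) = 1699865/726734 - 3341485/(-977979 + (924580081512/1200875 + 210566)) = 1699865/726734 - 3341485/(-977979 + 1177443526762/1200875) = 1699865/726734 - 3341485/3012995137/1200875 = 1699865/726734 - 3341485*1200875/3012995137 = 1699865/726734 - 4012705799375/3012995137 = -2911048051424434745/2189646007892558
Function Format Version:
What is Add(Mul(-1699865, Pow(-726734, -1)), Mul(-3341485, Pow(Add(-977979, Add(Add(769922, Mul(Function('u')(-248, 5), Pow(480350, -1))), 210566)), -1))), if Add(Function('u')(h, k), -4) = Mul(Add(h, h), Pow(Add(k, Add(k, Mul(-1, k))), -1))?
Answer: Rational(-2911048051424434745, 2189646007892558) ≈ -1329.5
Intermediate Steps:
Function('u')(h, k) = Add(4, Mul(2, h, Pow(k, -1))) (Function('u')(h, k) = Add(4, Mul(Add(h, h), Pow(Add(k, Add(k, Mul(-1, k))), -1))) = Add(4, Mul(Mul(2, h), Pow(Add(k, 0), -1))) = Add(4, Mul(Mul(2, h), Pow(k, -1))) = Add(4, Mul(2, h, Pow(k, -1))))
Add(Mul(-1699865, Pow(-726734, -1)), Mul(-3341485, Pow(Add(-977979, Add(Add(769922, Mul(Function('u')(-248, 5), Pow(480350, -1))), 210566)), -1))) = Add(Mul(-1699865, Pow(-726734, -1)), Mul(-3341485, Pow(Add(-977979, Add(Add(769922, Mul(Add(4, Mul(2, -248, Pow(5, -1))), Pow(480350, -1))), 210566)), -1))) = Add(Mul(-1699865, Rational(-1, 726734)), Mul(-3341485, Pow(Add(-977979, Add(Add(769922, Mul(Add(4, Mul(2, -248, Rational(1, 5))), Rational(1, 480350))), 210566)), -1))) = Add(Rational(1699865, 726734), Mul(-3341485, Pow(Add(-977979, Add(Add(769922, Mul(Add(4, Rational(-496, 5)), Rational(1, 480350))), 210566)), -1))) = Add(Rational(1699865, 726734), Mul(-3341485, Pow(Add(-977979, Add(Add(769922, Mul(Rational(-476, 5), Rational(1, 480350))), 210566)), -1))) = Add(Rational(1699865, 726734), Mul(-3341485, Pow(Add(-977979, Add(Add(769922, Rational(-238, 1200875)), 210566)), -1))) = Add(Rational(1699865, 726734), Mul(-3341485, Pow(Add(-977979, Add(Rational(924580081512, 1200875), 210566)), -1))) = Add(Rational(1699865, 726734), Mul(-3341485, Pow(Add(-977979, Rational(1177443526762, 1200875)), -1))) = Add(Rational(1699865, 726734), Mul(-3341485, Pow(Rational(3012995137, 1200875), -1))) = Add(Rational(1699865, 726734), Mul(-3341485, Rational(1200875, 3012995137))) = Add(Rational(1699865, 726734), Rational(-4012705799375, 3012995137)) = Rational(-2911048051424434745, 2189646007892558)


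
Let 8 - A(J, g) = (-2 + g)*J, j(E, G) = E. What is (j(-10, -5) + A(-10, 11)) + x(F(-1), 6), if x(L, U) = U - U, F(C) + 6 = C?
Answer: 88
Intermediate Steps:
F(C) = -6 + C
x(L, U) = 0
A(J, g) = 8 - J*(-2 + g) (A(J, g) = 8 - (-2 + g)*J = 8 - J*(-2 + g))
(j(-10, -5) + A(-10, 11)) + x(F(-1), 6) = (-10 + (8 + 2*(-10) - 1*(-10)*11)) + 0 = (-10 + (8 - 20 + 110)) + 0 = (-10 + 98) + 0 = 88 + 0 = 88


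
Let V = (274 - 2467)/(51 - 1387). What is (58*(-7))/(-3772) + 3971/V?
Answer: 10006157995/4135998 ≈ 2419.3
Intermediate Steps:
V = 2193/1336 (V = -2193/(-1336) = -2193*(-1/1336) = 2193/1336 ≈ 1.6415)
(58*(-7))/(-3772) + 3971/V = (58*(-7))/(-3772) + 3971/(2193/1336) = -406*(-1/3772) + 3971*(1336/2193) = 203/1886 + 5305256/2193 = 10006157995/4135998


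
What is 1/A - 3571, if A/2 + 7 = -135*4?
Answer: -3906675/1094 ≈ -3571.0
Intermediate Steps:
A = -1094 (A = -14 + 2*(-135*4) = -14 + 2*(-540) = -14 - 1080 = -1094)
1/A - 3571 = 1/(-1094) - 3571 = -1/1094 - 3571 = -3906675/1094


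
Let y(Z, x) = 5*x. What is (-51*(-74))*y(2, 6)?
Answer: 113220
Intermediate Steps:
(-51*(-74))*y(2, 6) = (-51*(-74))*(5*6) = 3774*30 = 113220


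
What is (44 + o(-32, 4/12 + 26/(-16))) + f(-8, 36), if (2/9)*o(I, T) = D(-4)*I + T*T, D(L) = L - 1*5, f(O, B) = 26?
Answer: 175809/128 ≈ 1373.5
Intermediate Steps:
D(L) = -5 + L (D(L) = L - 5 = -5 + L)
o(I, T) = -81*I/2 + 9*T²/2 (o(I, T) = 9*((-5 - 4)*I + T*T)/2 = 9*(-9*I + T²)/2 = 9*(T² - 9*I)/2 = -81*I/2 + 9*T²/2)
(44 + o(-32, 4/12 + 26/(-16))) + f(-8, 36) = (44 + (-81/2*(-32) + 9*(4/12 + 26/(-16))²/2)) + 26 = (44 + (1296 + 9*(4*(1/12) + 26*(-1/16))²/2)) + 26 = (44 + (1296 + 9*(⅓ - 13/8)²/2)) + 26 = (44 + (1296 + 9*(-31/24)²/2)) + 26 = (44 + (1296 + (9/2)*(961/576))) + 26 = (44 + (1296 + 961/128)) + 26 = (44 + 166849/128) + 26 = 172481/128 + 26 = 175809/128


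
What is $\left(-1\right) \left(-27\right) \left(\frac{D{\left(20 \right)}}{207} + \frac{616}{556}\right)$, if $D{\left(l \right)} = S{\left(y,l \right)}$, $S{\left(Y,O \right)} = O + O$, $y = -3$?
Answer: $\frac{112314}{3197} \approx 35.131$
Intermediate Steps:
$S{\left(Y,O \right)} = 2 O$
$D{\left(l \right)} = 2 l$
$\left(-1\right) \left(-27\right) \left(\frac{D{\left(20 \right)}}{207} + \frac{616}{556}\right) = \left(-1\right) \left(-27\right) \left(\frac{2 \cdot 20}{207} + \frac{616}{556}\right) = 27 \left(40 \cdot \frac{1}{207} + 616 \cdot \frac{1}{556}\right) = 27 \left(\frac{40}{207} + \frac{154}{139}\right) = 27 \cdot \frac{37438}{28773} = \frac{112314}{3197}$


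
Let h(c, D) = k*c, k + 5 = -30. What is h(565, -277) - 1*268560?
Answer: -288335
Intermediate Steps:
k = -35 (k = -5 - 30 = -35)
h(c, D) = -35*c
h(565, -277) - 1*268560 = -35*565 - 1*268560 = -19775 - 268560 = -288335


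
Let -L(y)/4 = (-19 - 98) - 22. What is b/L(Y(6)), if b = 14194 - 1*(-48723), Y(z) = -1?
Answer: 62917/556 ≈ 113.16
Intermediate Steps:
b = 62917 (b = 14194 + 48723 = 62917)
L(y) = 556 (L(y) = -4*((-19 - 98) - 22) = -4*(-117 - 22) = -4*(-139) = 556)
b/L(Y(6)) = 62917/556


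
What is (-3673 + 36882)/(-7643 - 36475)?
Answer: -33209/44118 ≈ -0.75273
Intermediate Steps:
(-3673 + 36882)/(-7643 - 36475) = 33209/(-44118) = 33209*(-1/44118) = -33209/44118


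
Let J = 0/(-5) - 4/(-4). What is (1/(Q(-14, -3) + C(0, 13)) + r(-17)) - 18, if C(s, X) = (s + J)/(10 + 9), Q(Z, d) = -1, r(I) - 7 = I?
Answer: -523/18 ≈ -29.056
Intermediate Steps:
r(I) = 7 + I
J = 1 (J = 0*(-1/5) - 4*(-1/4) = 0 + 1 = 1)
C(s, X) = 1/19 + s/19 (C(s, X) = (s + 1)/(10 + 9) = (1 + s)/19 = (1 + s)*(1/19) = 1/19 + s/19)
(1/(Q(-14, -3) + C(0, 13)) + r(-17)) - 18 = (1/(-1 + (1/19 + (1/19)*0)) + (7 - 17)) - 18 = (1/(-1 + (1/19 + 0)) - 10) - 18 = (1/(-1 + 1/19) - 10) - 18 = (1/(-18/19) - 10) - 18 = (-19/18 - 10) - 18 = -199/18 - 18 = -523/18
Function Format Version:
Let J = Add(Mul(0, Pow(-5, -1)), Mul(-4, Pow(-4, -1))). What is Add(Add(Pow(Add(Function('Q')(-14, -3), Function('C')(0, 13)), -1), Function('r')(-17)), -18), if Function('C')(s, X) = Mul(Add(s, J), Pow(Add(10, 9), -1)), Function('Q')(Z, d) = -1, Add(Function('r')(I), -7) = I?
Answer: Rational(-523, 18) ≈ -29.056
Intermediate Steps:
Function('r')(I) = Add(7, I)
J = 1 (J = Add(Mul(0, Rational(-1, 5)), Mul(-4, Rational(-1, 4))) = Add(0, 1) = 1)
Function('C')(s, X) = Add(Rational(1, 19), Mul(Rational(1, 19), s)) (Function('C')(s, X) = Mul(Add(s, 1), Pow(Add(10, 9), -1)) = Mul(Add(1, s), Pow(19, -1)) = Mul(Add(1, s), Rational(1, 19)) = Add(Rational(1, 19), Mul(Rational(1, 19), s)))
Add(Add(Pow(Add(Function('Q')(-14, -3), Function('C')(0, 13)), -1), Function('r')(-17)), -18) = Add(Add(Pow(Add(-1, Add(Rational(1, 19), Mul(Rational(1, 19), 0))), -1), Add(7, -17)), -18) = Add(Add(Pow(Add(-1, Add(Rational(1, 19), 0)), -1), -10), -18) = Add(Add(Pow(Add(-1, Rational(1, 19)), -1), -10), -18) = Add(Add(Pow(Rational(-18, 19), -1), -10), -18) = Add(Add(Rational(-19, 18), -10), -18) = Add(Rational(-199, 18), -18) = Rational(-523, 18)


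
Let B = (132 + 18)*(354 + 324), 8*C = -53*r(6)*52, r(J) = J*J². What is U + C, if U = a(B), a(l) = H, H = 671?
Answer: -73741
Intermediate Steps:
r(J) = J³
C = -74412 (C = (-53*6³*52)/8 = (-53*216*52)/8 = (-11448*52)/8 = (⅛)*(-595296) = -74412)
B = 101700 (B = 150*678 = 101700)
a(l) = 671
U = 671
U + C = 671 - 74412 = -73741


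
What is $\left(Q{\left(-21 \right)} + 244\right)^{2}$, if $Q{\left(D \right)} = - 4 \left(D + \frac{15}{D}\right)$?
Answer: $\frac{5363856}{49} \approx 1.0947 \cdot 10^{5}$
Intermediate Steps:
$Q{\left(D \right)} = - \frac{60}{D} - 4 D$
$\left(Q{\left(-21 \right)} + 244\right)^{2} = \left(\left(- \frac{60}{-21} - -84\right) + 244\right)^{2} = \left(\left(\left(-60\right) \left(- \frac{1}{21}\right) + 84\right) + 244\right)^{2} = \left(\left(\frac{20}{7} + 84\right) + 244\right)^{2} = \left(\frac{608}{7} + 244\right)^{2} = \left(\frac{2316}{7}\right)^{2} = \frac{5363856}{49}$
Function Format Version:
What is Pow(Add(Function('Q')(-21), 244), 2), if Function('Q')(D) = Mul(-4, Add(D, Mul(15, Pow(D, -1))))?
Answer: Rational(5363856, 49) ≈ 1.0947e+5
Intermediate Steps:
Function('Q')(D) = Add(Mul(-60, Pow(D, -1)), Mul(-4, D))
Pow(Add(Function('Q')(-21), 244), 2) = Pow(Add(Add(Mul(-60, Pow(-21, -1)), Mul(-4, -21)), 244), 2) = Pow(Add(Add(Mul(-60, Rational(-1, 21)), 84), 244), 2) = Pow(Add(Add(Rational(20, 7), 84), 244), 2) = Pow(Add(Rational(608, 7), 244), 2) = Pow(Rational(2316, 7), 2) = Rational(5363856, 49)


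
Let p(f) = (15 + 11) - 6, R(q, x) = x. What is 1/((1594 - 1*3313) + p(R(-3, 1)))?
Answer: -1/1699 ≈ -0.00058858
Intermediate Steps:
p(f) = 20 (p(f) = 26 - 6 = 20)
1/((1594 - 1*3313) + p(R(-3, 1))) = 1/((1594 - 1*3313) + 20) = 1/((1594 - 3313) + 20) = 1/(-1719 + 20) = 1/(-1699) = -1/1699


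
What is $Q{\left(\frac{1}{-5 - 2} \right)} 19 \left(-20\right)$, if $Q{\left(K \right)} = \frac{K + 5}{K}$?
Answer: $12920$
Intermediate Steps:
$Q{\left(K \right)} = \frac{5 + K}{K}$
$Q{\left(\frac{1}{-5 - 2} \right)} 19 \left(-20\right) = \frac{5 + \frac{1}{-5 - 2}}{\frac{1}{-5 - 2}} \cdot 19 \left(-20\right) = \frac{5 + \frac{1}{-7}}{\frac{1}{-7}} \cdot 19 \left(-20\right) = \frac{5 - \frac{1}{7}}{- \frac{1}{7}} \cdot 19 \left(-20\right) = \left(-7\right) \frac{34}{7} \cdot 19 \left(-20\right) = \left(-34\right) 19 \left(-20\right) = \left(-646\right) \left(-20\right) = 12920$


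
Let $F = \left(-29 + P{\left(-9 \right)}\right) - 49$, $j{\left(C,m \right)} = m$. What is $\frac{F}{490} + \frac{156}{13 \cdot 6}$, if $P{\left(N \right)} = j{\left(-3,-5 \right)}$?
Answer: $\frac{897}{490} \approx 1.8306$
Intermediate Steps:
$P{\left(N \right)} = -5$
$F = -83$ ($F = \left(-29 - 5\right) - 49 = -34 - 49 = -83$)
$\frac{F}{490} + \frac{156}{13 \cdot 6} = - \frac{83}{490} + \frac{156}{13 \cdot 6} = \left(-83\right) \frac{1}{490} + \frac{156}{78} = - \frac{83}{490} + 156 \cdot \frac{1}{78} = - \frac{83}{490} + 2 = \frac{897}{490}$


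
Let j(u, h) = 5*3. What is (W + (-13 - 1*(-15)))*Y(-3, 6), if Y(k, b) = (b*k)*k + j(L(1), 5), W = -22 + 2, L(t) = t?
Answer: -1242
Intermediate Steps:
j(u, h) = 15
W = -20
Y(k, b) = 15 + b*k**2 (Y(k, b) = (b*k)*k + 15 = b*k**2 + 15 = 15 + b*k**2)
(W + (-13 - 1*(-15)))*Y(-3, 6) = (-20 + (-13 - 1*(-15)))*(15 + 6*(-3)**2) = (-20 + (-13 + 15))*(15 + 6*9) = (-20 + 2)*(15 + 54) = -18*69 = -1242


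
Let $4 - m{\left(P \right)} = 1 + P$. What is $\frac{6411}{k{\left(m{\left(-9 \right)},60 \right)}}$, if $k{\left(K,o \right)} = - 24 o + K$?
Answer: $- \frac{2137}{476} \approx -4.4895$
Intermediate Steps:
$m{\left(P \right)} = 3 - P$ ($m{\left(P \right)} = 4 - \left(1 + P\right) = 3 - P$)
$k{\left(K,o \right)} = K - 24 o$
$\frac{6411}{k{\left(m{\left(-9 \right)},60 \right)}} = \frac{6411}{\left(3 - -9\right) - 1440} = \frac{6411}{\left(3 + 9\right) - 1440} = \frac{6411}{12 - 1440} = \frac{6411}{-1428} = 6411 \left(- \frac{1}{1428}\right) = - \frac{2137}{476}$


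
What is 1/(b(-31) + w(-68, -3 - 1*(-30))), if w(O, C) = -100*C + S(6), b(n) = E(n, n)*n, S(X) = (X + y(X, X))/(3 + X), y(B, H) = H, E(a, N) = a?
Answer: -3/5213 ≈ -0.00057548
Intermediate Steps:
S(X) = 2*X/(3 + X) (S(X) = (X + X)/(3 + X) = (2*X)/(3 + X) = 2*X/(3 + X))
b(n) = n² (b(n) = n*n = n²)
w(O, C) = 4/3 - 100*C (w(O, C) = -100*C + 2*6/(3 + 6) = -100*C + 2*6/9 = -100*C + 2*6*(⅑) = -100*C + 4/3 = 4/3 - 100*C)
1/(b(-31) + w(-68, -3 - 1*(-30))) = 1/((-31)² + (4/3 - 100*(-3 - 1*(-30)))) = 1/(961 + (4/3 - 100*(-3 + 30))) = 1/(961 + (4/3 - 100*27)) = 1/(961 + (4/3 - 2700)) = 1/(961 - 8096/3) = 1/(-5213/3) = -3/5213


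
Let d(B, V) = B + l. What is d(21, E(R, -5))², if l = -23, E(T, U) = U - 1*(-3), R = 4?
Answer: 4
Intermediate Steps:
E(T, U) = 3 + U (E(T, U) = U + 3 = 3 + U)
d(B, V) = -23 + B (d(B, V) = B - 23 = -23 + B)
d(21, E(R, -5))² = (-23 + 21)² = (-2)² = 4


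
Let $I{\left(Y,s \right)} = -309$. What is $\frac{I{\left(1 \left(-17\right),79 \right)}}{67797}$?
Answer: $- \frac{103}{22599} \approx -0.0045577$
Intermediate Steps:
$\frac{I{\left(1 \left(-17\right),79 \right)}}{67797} = - \frac{309}{67797} = \left(-309\right) \frac{1}{67797} = - \frac{103}{22599}$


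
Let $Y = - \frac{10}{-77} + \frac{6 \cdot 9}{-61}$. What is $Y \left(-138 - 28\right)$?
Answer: $\frac{588968}{4697} \approx 125.39$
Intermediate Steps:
$Y = - \frac{3548}{4697}$ ($Y = \left(-10\right) \left(- \frac{1}{77}\right) + 54 \left(- \frac{1}{61}\right) = \frac{10}{77} - \frac{54}{61} = - \frac{3548}{4697} \approx -0.75538$)
$Y \left(-138 - 28\right) = - \frac{3548 \left(-138 - 28\right)}{4697} = \left(- \frac{3548}{4697}\right) \left(-166\right) = \frac{588968}{4697}$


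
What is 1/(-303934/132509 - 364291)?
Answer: -132509/48272140053 ≈ -2.7450e-6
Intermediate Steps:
1/(-303934/132509 - 364291) = 1/(-48272140053/132509) = -132509/48272140053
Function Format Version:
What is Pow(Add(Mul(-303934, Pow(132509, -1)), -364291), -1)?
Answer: Rational(-132509, 48272140053) ≈ -2.7450e-6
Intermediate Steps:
Pow(Add(Mul(-303934, Pow(132509, -1)), -364291), -1) = Pow(Add(Mul(-303934, Rational(1, 132509)), -364291), -1) = Pow(Add(Rational(-303934, 132509), -364291), -1) = Pow(Rational(-48272140053, 132509), -1) = Rational(-132509, 48272140053)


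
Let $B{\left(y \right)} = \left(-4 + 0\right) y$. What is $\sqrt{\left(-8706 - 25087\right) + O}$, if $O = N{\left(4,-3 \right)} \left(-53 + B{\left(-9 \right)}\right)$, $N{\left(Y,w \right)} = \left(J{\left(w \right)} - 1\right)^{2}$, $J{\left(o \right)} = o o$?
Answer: $i \sqrt{34881} \approx 186.76 i$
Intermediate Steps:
$J{\left(o \right)} = o^{2}$
$B{\left(y \right)} = - 4 y$
$N{\left(Y,w \right)} = \left(-1 + w^{2}\right)^{2}$ ($N{\left(Y,w \right)} = \left(w^{2} - 1\right)^{2} = \left(-1 + w^{2}\right)^{2}$)
$O = -1088$ ($O = \left(-1 + \left(-3\right)^{2}\right)^{2} \left(-53 - -36\right) = \left(-1 + 9\right)^{2} \left(-53 + 36\right) = 8^{2} \left(-17\right) = 64 \left(-17\right) = -1088$)
$\sqrt{\left(-8706 - 25087\right) + O} = \sqrt{\left(-8706 - 25087\right) - 1088} = \sqrt{-33793 - 1088} = \sqrt{-34881} = i \sqrt{34881}$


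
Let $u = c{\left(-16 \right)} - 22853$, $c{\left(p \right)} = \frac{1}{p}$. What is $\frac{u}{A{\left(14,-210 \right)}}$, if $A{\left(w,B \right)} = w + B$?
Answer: $\frac{365649}{3136} \approx 116.6$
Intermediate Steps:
$A{\left(w,B \right)} = B + w$
$u = - \frac{365649}{16}$ ($u = \frac{1}{-16} - 22853 = - \frac{1}{16} - 22853 = - \frac{365649}{16} \approx -22853.0$)
$\frac{u}{A{\left(14,-210 \right)}} = - \frac{365649}{16 \left(-210 + 14\right)} = - \frac{365649}{16 \left(-196\right)} = \left(- \frac{365649}{16}\right) \left(- \frac{1}{196}\right) = \frac{365649}{3136}$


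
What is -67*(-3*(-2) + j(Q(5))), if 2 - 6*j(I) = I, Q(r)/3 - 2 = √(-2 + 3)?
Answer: -1943/6 ≈ -323.83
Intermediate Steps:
Q(r) = 9 (Q(r) = 6 + 3*√(-2 + 3) = 6 + 3*√1 = 6 + 3*1 = 6 + 3 = 9)
j(I) = ⅓ - I/6
-67*(-3*(-2) + j(Q(5))) = -67*(-3*(-2) + (⅓ - ⅙*9)) = -67*(6 + (⅓ - 3/2)) = -67*(6 - 7/6) = -67*29/6 = -1943/6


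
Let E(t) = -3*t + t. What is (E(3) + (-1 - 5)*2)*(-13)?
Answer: 234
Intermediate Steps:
E(t) = -2*t
(E(3) + (-1 - 5)*2)*(-13) = (-2*3 + (-1 - 5)*2)*(-13) = (-6 - 6*2)*(-13) = (-6 - 12)*(-13) = -18*(-13) = 234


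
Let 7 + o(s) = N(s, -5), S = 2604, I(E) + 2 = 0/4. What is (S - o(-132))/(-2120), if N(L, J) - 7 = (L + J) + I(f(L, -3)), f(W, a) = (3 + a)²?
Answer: -2743/2120 ≈ -1.2939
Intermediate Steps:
I(E) = -2 (I(E) = -2 + 0/4 = -2 + 0*(¼) = -2 + 0 = -2)
N(L, J) = 5 + J + L (N(L, J) = 7 + ((L + J) - 2) = 7 + ((J + L) - 2) = 7 + (-2 + J + L) = 5 + J + L)
o(s) = -7 + s (o(s) = -7 + (5 - 5 + s) = -7 + s)
(S - o(-132))/(-2120) = (2604 - (-7 - 132))/(-2120) = (2604 - 1*(-139))*(-1/2120) = (2604 + 139)*(-1/2120) = 2743*(-1/2120) = -2743/2120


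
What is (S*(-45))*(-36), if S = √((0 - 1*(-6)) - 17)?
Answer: 1620*I*√11 ≈ 5372.9*I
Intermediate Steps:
S = I*√11 (S = √((0 + 6) - 17) = √(6 - 17) = √(-11) = I*√11 ≈ 3.3166*I)
(S*(-45))*(-36) = ((I*√11)*(-45))*(-36) = -45*I*√11*(-36) = 1620*I*√11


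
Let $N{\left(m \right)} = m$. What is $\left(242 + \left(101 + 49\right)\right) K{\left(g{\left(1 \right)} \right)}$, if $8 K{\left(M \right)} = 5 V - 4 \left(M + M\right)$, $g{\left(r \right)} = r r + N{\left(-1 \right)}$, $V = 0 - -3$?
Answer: $735$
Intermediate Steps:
$V = 3$ ($V = 0 + 3 = 3$)
$g{\left(r \right)} = -1 + r^{2}$ ($g{\left(r \right)} = r r - 1 = r^{2} - 1 = -1 + r^{2}$)
$K{\left(M \right)} = \frac{15}{8} - M$ ($K{\left(M \right)} = \frac{5 \cdot 3 - 4 \left(M + M\right)}{8} = \frac{15 - 4 \cdot 2 M}{8} = \frac{15 - 8 M}{8} = \frac{15}{8} - M$)
$\left(242 + \left(101 + 49\right)\right) K{\left(g{\left(1 \right)} \right)} = \left(242 + \left(101 + 49\right)\right) \left(\frac{15}{8} - \left(-1 + 1^{2}\right)\right) = \left(242 + 150\right) \left(\frac{15}{8} - \left(-1 + 1\right)\right) = 392 \left(\frac{15}{8} - 0\right) = 392 \left(\frac{15}{8} + 0\right) = 392 \cdot \frac{15}{8} = 735$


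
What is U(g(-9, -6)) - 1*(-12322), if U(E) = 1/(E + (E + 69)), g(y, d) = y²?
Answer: 2846383/231 ≈ 12322.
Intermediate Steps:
U(E) = 1/(69 + 2*E) (U(E) = 1/(E + (69 + E)) = 1/(69 + 2*E))
U(g(-9, -6)) - 1*(-12322) = 1/(69 + 2*(-9)²) - 1*(-12322) = 1/(69 + 2*81) + 12322 = 1/(69 + 162) + 12322 = 1/231 + 12322 = 2846383/231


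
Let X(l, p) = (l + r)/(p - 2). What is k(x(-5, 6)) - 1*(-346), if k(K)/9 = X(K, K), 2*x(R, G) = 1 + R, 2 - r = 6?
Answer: 719/2 ≈ 359.50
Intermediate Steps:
r = -4 (r = 2 - 1*6 = 2 - 6 = -4)
x(R, G) = 1/2 + R/2 (x(R, G) = (1 + R)/2 = 1/2 + R/2)
X(l, p) = (-4 + l)/(-2 + p) (X(l, p) = (l - 4)/(p - 2) = (-4 + l)/(-2 + p))
k(K) = 9*(-4 + K)/(-2 + K) (k(K) = 9*((-4 + K)/(-2 + K)) = 9*(-4 + K)/(-2 + K))
k(x(-5, 6)) - 1*(-346) = 9*(-4 + (1/2 + (1/2)*(-5)))/(-2 + (1/2 + (1/2)*(-5))) - 1*(-346) = 9*(-4 + (1/2 - 5/2))/(-2 + (1/2 - 5/2)) + 346 = 9*(-4 - 2)/(-2 - 2) + 346 = 9*(-6)/(-4) + 346 = 9*(-1/4)*(-6) + 346 = 27/2 + 346 = 719/2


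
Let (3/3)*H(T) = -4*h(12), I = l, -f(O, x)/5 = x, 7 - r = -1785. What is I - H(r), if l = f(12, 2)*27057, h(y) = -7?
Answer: -270598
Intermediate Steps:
r = 1792 (r = 7 - 1*(-1785) = 7 + 1785 = 1792)
f(O, x) = -5*x
l = -270570 (l = -5*2*27057 = -10*27057 = -270570)
I = -270570
H(T) = 28 (H(T) = -4*(-7) = 28)
I - H(r) = -270570 - 1*28 = -270570 - 28 = -270598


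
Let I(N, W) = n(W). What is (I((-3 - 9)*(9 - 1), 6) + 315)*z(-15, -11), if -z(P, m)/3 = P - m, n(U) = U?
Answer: 3852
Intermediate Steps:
z(P, m) = -3*P + 3*m (z(P, m) = -3*(P - m) = -3*P + 3*m)
I(N, W) = W
(I((-3 - 9)*(9 - 1), 6) + 315)*z(-15, -11) = (6 + 315)*(-3*(-15) + 3*(-11)) = 321*(45 - 33) = 321*12 = 3852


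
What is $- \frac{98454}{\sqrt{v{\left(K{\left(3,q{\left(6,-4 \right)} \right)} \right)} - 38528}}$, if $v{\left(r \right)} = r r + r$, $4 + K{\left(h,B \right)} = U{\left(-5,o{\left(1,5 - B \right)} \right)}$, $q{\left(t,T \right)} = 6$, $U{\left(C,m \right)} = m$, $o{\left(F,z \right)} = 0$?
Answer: $\frac{49227 i \sqrt{9629}}{9629} \approx 501.66 i$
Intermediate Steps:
$K{\left(h,B \right)} = -4$ ($K{\left(h,B \right)} = -4 + 0 = -4$)
$v{\left(r \right)} = r + r^{2}$ ($v{\left(r \right)} = r^{2} + r = r + r^{2}$)
$- \frac{98454}{\sqrt{v{\left(K{\left(3,q{\left(6,-4 \right)} \right)} \right)} - 38528}} = - \frac{98454}{\sqrt{- 4 \left(1 - 4\right) - 38528}} = - \frac{98454}{\sqrt{\left(-4\right) \left(-3\right) - 38528}} = - \frac{98454}{\sqrt{12 - 38528}} = - \frac{98454}{\sqrt{-38516}} = - \frac{98454}{2 i \sqrt{9629}} = - 98454 \left(- \frac{i \sqrt{9629}}{19258}\right) = \frac{49227 i \sqrt{9629}}{9629}$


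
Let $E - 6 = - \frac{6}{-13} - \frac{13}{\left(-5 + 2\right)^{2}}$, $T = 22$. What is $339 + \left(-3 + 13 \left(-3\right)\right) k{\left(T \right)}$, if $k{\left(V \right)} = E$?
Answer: $\frac{5003}{39} \approx 128.28$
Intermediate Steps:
$E = \frac{587}{117}$ ($E = 6 - \left(- \frac{6}{13} + \frac{13}{\left(-5 + 2\right)^{2}}\right) = 6 - \left(- \frac{6}{13} + \frac{13}{\left(-3\right)^{2}}\right) = 6 + \left(\frac{6}{13} - \frac{13}{9}\right) = 6 - \frac{115}{117} = \frac{587}{117} \approx 5.0171$)
$k{\left(V \right)} = \frac{587}{117}$
$339 + \left(-3 + 13 \left(-3\right)\right) k{\left(T \right)} = 339 + \left(-3 + 13 \left(-3\right)\right) \frac{587}{117} = 339 + \left(-3 - 39\right) \frac{587}{117} = 339 - \frac{8218}{39} = \frac{5003}{39}$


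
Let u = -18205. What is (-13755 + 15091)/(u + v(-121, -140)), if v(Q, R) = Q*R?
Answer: -1336/1265 ≈ -1.0561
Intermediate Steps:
(-13755 + 15091)/(u + v(-121, -140)) = (-13755 + 15091)/(-18205 - 121*(-140)) = 1336/(-18205 + 16940) = 1336/(-1265) = 1336*(-1/1265) = -1336/1265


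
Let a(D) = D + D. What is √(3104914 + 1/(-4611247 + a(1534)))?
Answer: √65933822789224837295/4608179 ≈ 1762.1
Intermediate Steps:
a(D) = 2*D
√(3104914 + 1/(-4611247 + a(1534))) = √(3104914 + 1/(-4611247 + 2*1534)) = √(3104914 + 1/(-4611247 + 3068)) = √(3104914 + 1/(-4608179)) = √(3104914 - 1/4608179) = √(14307999491605/4608179) = √65933822789224837295/4608179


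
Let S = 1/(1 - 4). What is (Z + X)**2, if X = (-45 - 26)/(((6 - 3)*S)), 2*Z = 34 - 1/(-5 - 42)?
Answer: 68442529/8836 ≈ 7745.9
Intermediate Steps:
S = -1/3 (S = 1/(-3) = -1/3 ≈ -0.33333)
Z = 1599/94 (Z = (34 - 1/(-5 - 42))/2 = (34 - 1/(-47))/2 = (34 - 1*(-1/47))/2 = (34 + 1/47)/2 = (1/2)*(1599/47) = 1599/94 ≈ 17.011)
X = 71 (X = (-45 - 26)/(((6 - 3)*(-1/3))) = -71/(3*(-1/3)) = -71/(-1) = -71*(-1) = 71)
(Z + X)**2 = (1599/94 + 71)**2 = (8273/94)**2 = 68442529/8836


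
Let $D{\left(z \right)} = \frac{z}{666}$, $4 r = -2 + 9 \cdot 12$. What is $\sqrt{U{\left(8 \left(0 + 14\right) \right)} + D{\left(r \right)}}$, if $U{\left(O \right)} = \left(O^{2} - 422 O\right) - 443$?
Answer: $\frac{i \sqrt{1732971331}}{222} \approx 187.52 i$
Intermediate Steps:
$r = \frac{53}{2}$ ($r = \frac{-2 + 9 \cdot 12}{4} = \frac{-2 + 108}{4} = \frac{1}{4} \cdot 106 = \frac{53}{2} \approx 26.5$)
$U{\left(O \right)} = -443 + O^{2} - 422 O$
$D{\left(z \right)} = \frac{z}{666}$ ($D{\left(z \right)} = z \frac{1}{666} = \frac{z}{666}$)
$\sqrt{U{\left(8 \left(0 + 14\right) \right)} + D{\left(r \right)}} = \sqrt{\left(-443 + \left(8 \left(0 + 14\right)\right)^{2} - 422 \cdot 8 \left(0 + 14\right)\right) + \frac{1}{666} \cdot \frac{53}{2}} = \sqrt{\left(-443 + \left(8 \cdot 14\right)^{2} - 422 \cdot 8 \cdot 14\right) + \frac{53}{1332}} = \sqrt{\left(-443 + 112^{2} - 47264\right) + \frac{53}{1332}} = \sqrt{\left(-443 + 12544 - 47264\right) + \frac{53}{1332}} = \sqrt{-35163 + \frac{53}{1332}} = \sqrt{- \frac{46837063}{1332}} = \frac{i \sqrt{1732971331}}{222}$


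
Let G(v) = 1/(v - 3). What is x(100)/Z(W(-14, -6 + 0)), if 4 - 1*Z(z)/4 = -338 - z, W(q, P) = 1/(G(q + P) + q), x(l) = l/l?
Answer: 323/441772 ≈ 0.00073115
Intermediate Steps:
x(l) = 1
G(v) = 1/(-3 + v)
W(q, P) = 1/(q + 1/(-3 + P + q)) (W(q, P) = 1/(1/(-3 + (q + P)) + q) = 1/(1/(-3 + (P + q)) + q) = 1/(1/(-3 + P + q) + q) = 1/(q + 1/(-3 + P + q)))
Z(z) = 1368 + 4*z (Z(z) = 16 - 4*(-338 - z) = 16 + (1352 + 4*z) = 1368 + 4*z)
x(100)/Z(W(-14, -6 + 0)) = 1/(1368 + 4*((-3 + (-6 + 0) - 14)/(1 - 14*(-3 + (-6 + 0) - 14)))) = 1/(1368 + 4*((-3 - 6 - 14)/(1 - 14*(-3 - 6 - 14)))) = 1/(1368 + 4*(-23/(1 - 14*(-23)))) = 1/(1368 + 4*(-23/(1 + 322))) = 1/(1368 + 4*(-23/323)) = 1/(1368 - 92/323) = 1/(441772/323) = 1*(323/441772) = 323/441772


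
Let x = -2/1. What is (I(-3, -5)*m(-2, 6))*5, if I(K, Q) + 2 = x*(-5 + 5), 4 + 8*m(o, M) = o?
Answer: 15/2 ≈ 7.5000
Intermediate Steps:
m(o, M) = -½ + o/8
x = -2 (x = -2*1 = -2)
I(K, Q) = -2 (I(K, Q) = -2 - 2*(-5 + 5) = -2 - 2*0 = -2 + 0 = -2)
(I(-3, -5)*m(-2, 6))*5 = -2*(-½ + (⅛)*(-2))*5 = -2*(-½ - ¼)*5 = -2*(-¾)*5 = (3/2)*5 = 15/2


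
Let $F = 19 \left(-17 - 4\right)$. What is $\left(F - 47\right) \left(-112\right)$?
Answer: $49952$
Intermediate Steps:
$F = -399$ ($F = 19 \left(-21\right) = -399$)
$\left(F - 47\right) \left(-112\right) = \left(-399 - 47\right) \left(-112\right) = \left(-446\right) \left(-112\right) = 49952$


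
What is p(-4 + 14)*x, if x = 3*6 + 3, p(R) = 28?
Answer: 588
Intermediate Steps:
x = 21 (x = 18 + 3 = 21)
p(-4 + 14)*x = 28*21 = 588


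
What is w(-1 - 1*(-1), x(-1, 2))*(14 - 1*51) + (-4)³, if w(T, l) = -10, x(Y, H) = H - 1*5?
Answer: 306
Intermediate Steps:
x(Y, H) = -5 + H (x(Y, H) = H - 5 = -5 + H)
w(-1 - 1*(-1), x(-1, 2))*(14 - 1*51) + (-4)³ = -10*(14 - 1*51) + (-4)³ = -10*(14 - 51) - 64 = -10*(-37) - 64 = 370 - 64 = 306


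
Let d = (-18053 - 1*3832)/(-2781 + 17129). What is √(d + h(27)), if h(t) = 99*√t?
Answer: √(-78501495 + 15285483972*√3)/7174 ≈ 22.647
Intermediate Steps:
d = -21885/14348 (d = (-18053 - 3832)/14348 = -21885*1/14348 = -21885/14348 ≈ -1.5253)
√(d + h(27)) = √(-21885/14348 + 99*√27) = √(-21885/14348 + 99*(3*√3)) = √(-21885/14348 + 297*√3)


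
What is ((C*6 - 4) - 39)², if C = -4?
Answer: 4489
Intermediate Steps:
((C*6 - 4) - 39)² = ((-4*6 - 4) - 39)² = ((-24 - 4) - 39)² = (-28 - 39)² = (-67)² = 4489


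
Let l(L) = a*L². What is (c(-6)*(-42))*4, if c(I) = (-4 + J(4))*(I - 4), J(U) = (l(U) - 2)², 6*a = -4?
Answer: 788480/3 ≈ 2.6283e+5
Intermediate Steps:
a = -⅔ (a = (⅙)*(-4) = -⅔ ≈ -0.66667)
l(L) = -2*L²/3
J(U) = (-2 - 2*U²/3)² (J(U) = (-2*U²/3 - 2)² = (-2 - 2*U²/3)²)
c(I) = -5632/9 + 1408*I/9 (c(I) = (-4 + 4*(3 + 4²)²/9)*(I - 4) = (-4 + 4*(3 + 16)²/9)*(-4 + I) = (-4 + (4/9)*19²)*(-4 + I) = (-4 + (4/9)*361)*(-4 + I) = (-4 + 1444/9)*(-4 + I) = 1408*(-4 + I)/9 = -5632/9 + 1408*I/9)
(c(-6)*(-42))*4 = ((-5632/9 + (1408/9)*(-6))*(-42))*4 = ((-5632/9 - 2816/3)*(-42))*4 = -14080/9*(-42)*4 = (197120/3)*4 = 788480/3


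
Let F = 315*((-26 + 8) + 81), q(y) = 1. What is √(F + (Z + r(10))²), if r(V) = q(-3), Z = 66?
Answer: 23*√46 ≈ 155.99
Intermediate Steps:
r(V) = 1
F = 19845 (F = 315*(-18 + 81) = 315*63 = 19845)
√(F + (Z + r(10))²) = √(19845 + (66 + 1)²) = √(19845 + 67²) = √(19845 + 4489) = √24334 = 23*√46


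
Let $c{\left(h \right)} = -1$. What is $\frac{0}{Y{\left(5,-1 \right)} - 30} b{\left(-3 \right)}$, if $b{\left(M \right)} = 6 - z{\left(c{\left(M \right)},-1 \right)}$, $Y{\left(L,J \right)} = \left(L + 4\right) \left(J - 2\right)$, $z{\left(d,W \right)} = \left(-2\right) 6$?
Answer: $0$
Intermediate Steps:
$z{\left(d,W \right)} = -12$
$Y{\left(L,J \right)} = \left(-2 + J\right) \left(4 + L\right)$ ($Y{\left(L,J \right)} = \left(4 + L\right) \left(-2 + J\right) = \left(-2 + J\right) \left(4 + L\right)$)
$b{\left(M \right)} = 18$ ($b{\left(M \right)} = 6 - -12 = 6 + 12 = 18$)
$\frac{0}{Y{\left(5,-1 \right)} - 30} b{\left(-3 \right)} = \frac{0}{\left(-8 - 10 + 4 \left(-1\right) - 5\right) - 30} \cdot 18 = \frac{0}{\left(-8 - 10 - 4 - 5\right) - 30} \cdot 18 = \frac{0}{-27 - 30} \cdot 18 = \frac{0}{-57} \cdot 18 = 0 \left(- \frac{1}{57}\right) 18 = 0 \cdot 18 = 0$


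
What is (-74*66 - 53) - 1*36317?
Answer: -41254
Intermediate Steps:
(-74*66 - 53) - 1*36317 = (-4884 - 53) - 36317 = -4937 - 36317 = -41254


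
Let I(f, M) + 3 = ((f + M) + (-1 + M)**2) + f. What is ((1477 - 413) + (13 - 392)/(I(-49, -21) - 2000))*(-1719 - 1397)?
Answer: -2715922738/819 ≈ -3.3161e+6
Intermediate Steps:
I(f, M) = -3 + M + (-1 + M)**2 + 2*f (I(f, M) = -3 + (((f + M) + (-1 + M)**2) + f) = -3 + (((M + f) + (-1 + M)**2) + f) = -3 + ((M + f + (-1 + M)**2) + f) = -3 + (M + (-1 + M)**2 + 2*f) = -3 + M + (-1 + M)**2 + 2*f)
((1477 - 413) + (13 - 392)/(I(-49, -21) - 2000))*(-1719 - 1397) = ((1477 - 413) + (13 - 392)/((-2 + (-21)**2 - 1*(-21) + 2*(-49)) - 2000))*(-1719 - 1397) = (1064 - 379/((-2 + 441 + 21 - 98) - 2000))*(-3116) = (1064 - 379/(362 - 2000))*(-3116) = (1064 - 379/(-1638))*(-3116) = (1064 - 379*(-1/1638))*(-3116) = (1064 + 379/1638)*(-3116) = (1743211/1638)*(-3116) = -2715922738/819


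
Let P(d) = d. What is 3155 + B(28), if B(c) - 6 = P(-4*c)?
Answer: 3049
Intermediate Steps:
B(c) = 6 - 4*c
3155 + B(28) = 3155 + (6 - 4*28) = 3155 + (6 - 112) = 3155 - 106 = 3049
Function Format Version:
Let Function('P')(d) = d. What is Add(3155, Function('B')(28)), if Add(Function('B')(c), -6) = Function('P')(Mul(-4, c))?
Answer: 3049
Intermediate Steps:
Function('B')(c) = Add(6, Mul(-4, c))
Add(3155, Function('B')(28)) = Add(3155, Add(6, Mul(-4, 28))) = Add(3155, Add(6, -112)) = Add(3155, -106) = 3049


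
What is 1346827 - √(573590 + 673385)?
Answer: 1346827 - 5*√49879 ≈ 1.3457e+6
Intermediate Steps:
1346827 - √(573590 + 673385) = 1346827 - √1246975 = 1346827 - 5*√49879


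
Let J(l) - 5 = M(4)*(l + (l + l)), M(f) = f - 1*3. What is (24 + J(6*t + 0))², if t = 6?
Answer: 18769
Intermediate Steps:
M(f) = -3 + f (M(f) = f - 3 = -3 + f)
J(l) = 5 + 3*l (J(l) = 5 + (-3 + 4)*(l + (l + l)) = 5 + 1*(l + 2*l) = 5 + 1*(3*l) = 5 + 3*l)
(24 + J(6*t + 0))² = (24 + (5 + 3*(6*6 + 0)))² = (24 + (5 + 3*(36 + 0)))² = (24 + (5 + 3*36))² = (24 + (5 + 108))² = (24 + 113)² = 137² = 18769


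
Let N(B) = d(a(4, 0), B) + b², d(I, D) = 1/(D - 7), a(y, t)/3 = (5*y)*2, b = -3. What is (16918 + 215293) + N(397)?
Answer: 90565801/390 ≈ 2.3222e+5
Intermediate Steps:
a(y, t) = 30*y (a(y, t) = 3*((5*y)*2) = 3*(10*y) = 30*y)
d(I, D) = 1/(-7 + D)
N(B) = 9 + 1/(-7 + B) (N(B) = 1/(-7 + B) + (-3)² = 1/(-7 + B) + 9 = 9 + 1/(-7 + B))
(16918 + 215293) + N(397) = (16918 + 215293) + (-62 + 9*397)/(-7 + 397) = 232211 + (-62 + 3573)/390 = 232211 + (1/390)*3511 = 232211 + 3511/390 = 90565801/390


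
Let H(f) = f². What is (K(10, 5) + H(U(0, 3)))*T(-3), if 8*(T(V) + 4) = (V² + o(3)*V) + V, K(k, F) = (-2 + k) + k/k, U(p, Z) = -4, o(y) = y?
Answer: -875/8 ≈ -109.38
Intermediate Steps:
K(k, F) = -1 + k (K(k, F) = (-2 + k) + 1 = -1 + k)
T(V) = -4 + V/2 + V²/8 (T(V) = -4 + ((V² + 3*V) + V)/8 = -4 + (V² + 4*V)/8 = -4 + (V/2 + V²/8) = -4 + V/2 + V²/8)
(K(10, 5) + H(U(0, 3)))*T(-3) = ((-1 + 10) + (-4)²)*(-4 + (½)*(-3) + (⅛)*(-3)²) = (9 + 16)*(-4 - 3/2 + (⅛)*9) = 25*(-4 - 3/2 + 9/8) = 25*(-35/8) = -875/8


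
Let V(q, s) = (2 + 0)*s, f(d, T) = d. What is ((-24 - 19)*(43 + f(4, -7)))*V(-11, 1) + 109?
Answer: -3933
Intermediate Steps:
V(q, s) = 2*s
((-24 - 19)*(43 + f(4, -7)))*V(-11, 1) + 109 = ((-24 - 19)*(43 + 4))*(2*1) + 109 = -43*47*2 + 109 = -2021*2 + 109 = -4042 + 109 = -3933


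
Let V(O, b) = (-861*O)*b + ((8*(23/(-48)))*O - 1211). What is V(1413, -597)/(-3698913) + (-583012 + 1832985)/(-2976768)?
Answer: -722216111456519/3670268617728 ≈ -196.77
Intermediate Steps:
V(O, b) = -1211 - 23*O/6 - 861*O*b (V(O, b) = -861*O*b + ((8*(23*(-1/48)))*O - 1211) = -861*O*b + ((8*(-23/48))*O - 1211) = -861*O*b + (-23*O/6 - 1211) = -861*O*b + (-1211 - 23*O/6) = -1211 - 23*O/6 - 861*O*b)
V(1413, -597)/(-3698913) + (-583012 + 1832985)/(-2976768) = (-1211 - 23/6*1413 - 861*1413*(-597))/(-3698913) + (-583012 + 1832985)/(-2976768) = (-1211 - 10833/2 + 726306021)*(-1/3698913) + 1249973*(-1/2976768) = (1452598787/2)*(-1/3698913) - 1249973/2976768 = -1452598787/7397826 - 1249973/2976768 = -722216111456519/3670268617728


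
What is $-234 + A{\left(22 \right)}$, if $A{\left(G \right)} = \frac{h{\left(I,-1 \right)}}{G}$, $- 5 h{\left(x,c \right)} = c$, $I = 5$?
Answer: $- \frac{25739}{110} \approx -233.99$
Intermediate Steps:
$h{\left(x,c \right)} = - \frac{c}{5}$
$A{\left(G \right)} = \frac{1}{5 G}$ ($A{\left(G \right)} = \frac{\left(- \frac{1}{5}\right) \left(-1\right)}{G} = \frac{1}{5 G}$)
$-234 + A{\left(22 \right)} = -234 + \frac{1}{5 \cdot 22} = -234 + \frac{1}{5} \cdot \frac{1}{22} = -234 + \frac{1}{110} = - \frac{25739}{110}$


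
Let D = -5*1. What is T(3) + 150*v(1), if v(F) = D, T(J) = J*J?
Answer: -741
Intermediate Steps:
T(J) = J**2
D = -5
v(F) = -5
T(3) + 150*v(1) = 3**2 + 150*(-5) = 9 - 750 = -741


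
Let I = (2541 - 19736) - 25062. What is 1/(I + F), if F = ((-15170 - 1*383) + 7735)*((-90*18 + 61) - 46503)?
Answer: 1/375706459 ≈ 2.6617e-9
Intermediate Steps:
F = 375748716 (F = ((-15170 - 383) + 7735)*((-1620 + 61) - 46503) = (-15553 + 7735)*(-1559 - 46503) = -7818*(-48062) = 375748716)
I = -42257 (I = -17195 - 25062 = -42257)
1/(I + F) = 1/(-42257 + 375748716) = 1/375706459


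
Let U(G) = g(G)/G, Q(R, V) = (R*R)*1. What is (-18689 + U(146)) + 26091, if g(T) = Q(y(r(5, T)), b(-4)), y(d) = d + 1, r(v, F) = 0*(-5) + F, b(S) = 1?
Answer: 1102301/146 ≈ 7550.0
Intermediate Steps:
r(v, F) = F (r(v, F) = 0 + F = F)
y(d) = 1 + d
Q(R, V) = R² (Q(R, V) = R²*1 = R²)
g(T) = (1 + T)²
U(G) = (1 + G)²/G
(-18689 + U(146)) + 26091 = (-18689 + (1 + 146)²/146) + 26091 = (-18689 + (1/146)*147²) + 26091 = (-18689 + (1/146)*21609) + 26091 = (-18689 + 21609/146) + 26091 = -2706985/146 + 26091 = 1102301/146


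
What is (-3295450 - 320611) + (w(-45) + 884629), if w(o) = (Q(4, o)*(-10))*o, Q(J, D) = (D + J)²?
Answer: -1974982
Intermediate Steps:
w(o) = -10*o*(4 + o)² (w(o) = ((o + 4)²*(-10))*o = ((4 + o)²*(-10))*o = (-10*(4 + o)²)*o = -10*o*(4 + o)²)
(-3295450 - 320611) + (w(-45) + 884629) = (-3295450 - 320611) + (-10*(-45)*(4 - 45)² + 884629) = -3616061 + (-10*(-45)*(-41)² + 884629) = -3616061 + (-10*(-45)*1681 + 884629) = -3616061 + (756450 + 884629) = -3616061 + 1641079 = -1974982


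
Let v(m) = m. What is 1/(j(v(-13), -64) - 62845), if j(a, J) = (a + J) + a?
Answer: -1/62935 ≈ -1.5889e-5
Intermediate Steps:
j(a, J) = J + 2*a (j(a, J) = (J + a) + a = J + 2*a)
1/(j(v(-13), -64) - 62845) = 1/((-64 + 2*(-13)) - 62845) = 1/((-64 - 26) - 62845) = 1/(-90 - 62845) = 1/(-62935) = -1/62935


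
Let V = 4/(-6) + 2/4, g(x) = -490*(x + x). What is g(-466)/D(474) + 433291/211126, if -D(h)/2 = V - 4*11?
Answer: 57873177431/11189678 ≈ 5172.0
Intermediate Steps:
g(x) = -980*x
V = -⅙ (V = 4*(-⅙) + 2*(¼) = -⅔ + ½ = -⅙ ≈ -0.16667)
D(h) = 265/3 (D(h) = -2*(-⅙ - 4*11) = -2*(-⅙ - 44) = -2*(-265/6) = 265/3)
g(-466)/D(474) + 433291/211126 = (-980*(-466))/(265/3) + 433291/211126 = 456680*(3/265) + 433291*(1/211126) = 274008/53 + 433291/211126 = 57873177431/11189678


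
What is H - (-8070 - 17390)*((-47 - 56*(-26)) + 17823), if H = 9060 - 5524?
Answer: 489650256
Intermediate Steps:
H = 3536
H - (-8070 - 17390)*((-47 - 56*(-26)) + 17823) = 3536 - (-8070 - 17390)*((-47 - 56*(-26)) + 17823) = 3536 - (-25460)*((-47 + 1456) + 17823) = 3536 - (-25460)*(1409 + 17823) = 3536 - (-25460)*19232 = 3536 - 1*(-489646720) = 3536 + 489646720 = 489650256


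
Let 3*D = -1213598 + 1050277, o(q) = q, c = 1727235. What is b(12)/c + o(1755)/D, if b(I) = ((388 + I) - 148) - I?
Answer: -603646349/18806249829 ≈ -0.032098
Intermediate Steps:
D = -163321/3 (D = (-1213598 + 1050277)/3 = (⅓)*(-163321) = -163321/3 ≈ -54440.)
b(I) = 240 (b(I) = (240 + I) - I = 240)
b(12)/c + o(1755)/D = 240/1727235 + 1755/(-163321/3) = 240*(1/1727235) + 1755*(-3/163321) = 16/115149 - 5265/163321 = -603646349/18806249829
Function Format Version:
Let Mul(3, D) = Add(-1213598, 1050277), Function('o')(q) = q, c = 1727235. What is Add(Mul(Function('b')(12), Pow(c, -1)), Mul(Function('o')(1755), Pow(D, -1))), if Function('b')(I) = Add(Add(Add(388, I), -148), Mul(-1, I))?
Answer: Rational(-603646349, 18806249829) ≈ -0.032098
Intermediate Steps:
D = Rational(-163321, 3) (D = Mul(Rational(1, 3), Add(-1213598, 1050277)) = Mul(Rational(1, 3), -163321) = Rational(-163321, 3) ≈ -54440.)
Function('b')(I) = 240 (Function('b')(I) = Add(Add(240, I), Mul(-1, I)) = 240)
Add(Mul(Function('b')(12), Pow(c, -1)), Mul(Function('o')(1755), Pow(D, -1))) = Add(Mul(240, Pow(1727235, -1)), Mul(1755, Pow(Rational(-163321, 3), -1))) = Add(Mul(240, Rational(1, 1727235)), Mul(1755, Rational(-3, 163321))) = Add(Rational(16, 115149), Rational(-5265, 163321)) = Rational(-603646349, 18806249829)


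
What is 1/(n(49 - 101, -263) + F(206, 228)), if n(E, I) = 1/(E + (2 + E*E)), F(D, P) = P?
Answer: 2654/605113 ≈ 0.0043860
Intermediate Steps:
n(E, I) = 1/(2 + E + E²) (n(E, I) = 1/(E + (2 + E²)) = 1/(2 + E + E²))
1/(n(49 - 101, -263) + F(206, 228)) = 1/(1/(2 + (49 - 101) + (49 - 101)²) + 228) = 1/(1/(2 - 52 + (-52)²) + 228) = 1/(1/(2 - 52 + 2704) + 228) = 1/(1/2654 + 228) = 1/(605113/2654) = 2654/605113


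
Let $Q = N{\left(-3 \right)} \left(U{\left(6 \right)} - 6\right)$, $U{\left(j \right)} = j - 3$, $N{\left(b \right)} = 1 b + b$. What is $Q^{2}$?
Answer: $324$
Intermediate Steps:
$N{\left(b \right)} = 2 b$ ($N{\left(b \right)} = b + b = 2 b$)
$U{\left(j \right)} = -3 + j$
$Q = 18$ ($Q = 2 \left(-3\right) \left(\left(-3 + 6\right) - 6\right) = - 6 \left(3 - 6\right) = \left(-6\right) \left(-3\right) = 18$)
$Q^{2} = 18^{2} = 324$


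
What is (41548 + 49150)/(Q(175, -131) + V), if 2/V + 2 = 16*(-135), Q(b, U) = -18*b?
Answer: -98044538/3405151 ≈ -28.793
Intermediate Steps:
V = -1/1081 (V = 2/(-2 + 16*(-135)) = 2/(-2 - 2160) = 2/(-2162) = 2*(-1/2162) = -1/1081 ≈ -0.00092507)
(41548 + 49150)/(Q(175, -131) + V) = (41548 + 49150)/(-18*175 - 1/1081) = 90698/(-3150 - 1/1081) = 90698/(-3405151/1081) = 90698*(-1081/3405151) = -98044538/3405151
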